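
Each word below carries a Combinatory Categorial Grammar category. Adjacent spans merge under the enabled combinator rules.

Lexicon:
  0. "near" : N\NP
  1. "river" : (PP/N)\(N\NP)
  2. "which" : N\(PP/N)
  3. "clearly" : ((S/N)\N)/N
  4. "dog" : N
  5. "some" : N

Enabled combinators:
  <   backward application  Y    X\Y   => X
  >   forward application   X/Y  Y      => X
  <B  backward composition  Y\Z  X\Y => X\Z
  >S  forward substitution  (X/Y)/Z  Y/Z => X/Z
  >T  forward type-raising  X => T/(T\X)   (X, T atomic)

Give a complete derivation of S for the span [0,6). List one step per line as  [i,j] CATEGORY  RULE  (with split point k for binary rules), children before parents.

[0,6] S   >
  [0,5] S/N   <
    [0,3] N   <
      [0,2] PP/N   <
        [0,1] "near" : N\NP
        [1,2] "river" : (PP/N)\(N\NP)
      [2,3] "which" : N\(PP/N)
    [3,5] (S/N)\N   >
      [3,4] "clearly" : ((S/N)\N)/N
      [4,5] "dog" : N
  [5,6] "some" : N

[0,1] N\NP  lex  "near"
[1,2] (PP/N)\(N\NP)  lex  "river"
[0,2] PP/N  <  k=1
[2,3] N\(PP/N)  lex  "which"
[0,3] N  <  k=2
[3,4] ((S/N)\N)/N  lex  "clearly"
[4,5] N  lex  "dog"
[3,5] (S/N)\N  >  k=4
[0,5] S/N  <  k=3
[5,6] N  lex  "some"
[0,6] S  >  k=5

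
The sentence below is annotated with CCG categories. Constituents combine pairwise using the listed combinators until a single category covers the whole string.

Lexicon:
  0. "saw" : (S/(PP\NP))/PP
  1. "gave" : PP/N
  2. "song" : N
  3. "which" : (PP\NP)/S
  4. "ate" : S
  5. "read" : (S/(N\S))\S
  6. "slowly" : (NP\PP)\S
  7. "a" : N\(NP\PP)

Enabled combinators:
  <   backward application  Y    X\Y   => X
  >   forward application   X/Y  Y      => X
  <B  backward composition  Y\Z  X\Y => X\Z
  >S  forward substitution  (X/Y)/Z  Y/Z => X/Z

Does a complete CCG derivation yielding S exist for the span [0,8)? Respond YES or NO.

[0,8] S   >
  [0,3] S/(PP\NP)   >
    [0,1] "saw" : (S/(PP\NP))/PP
    [1,3] PP   >
      [1,2] "gave" : PP/N
      [2,3] "song" : N
  [3,8] PP\NP   >
    [3,4] "which" : (PP\NP)/S
    [4,8] S   >
      [4,6] S/(N\S)   <
        [4,5] "ate" : S
        [5,6] "read" : (S/(N\S))\S
      [6,8] N\S   <B
        [6,7] "slowly" : (NP\PP)\S
        [7,8] "a" : N\(NP\PP)

YES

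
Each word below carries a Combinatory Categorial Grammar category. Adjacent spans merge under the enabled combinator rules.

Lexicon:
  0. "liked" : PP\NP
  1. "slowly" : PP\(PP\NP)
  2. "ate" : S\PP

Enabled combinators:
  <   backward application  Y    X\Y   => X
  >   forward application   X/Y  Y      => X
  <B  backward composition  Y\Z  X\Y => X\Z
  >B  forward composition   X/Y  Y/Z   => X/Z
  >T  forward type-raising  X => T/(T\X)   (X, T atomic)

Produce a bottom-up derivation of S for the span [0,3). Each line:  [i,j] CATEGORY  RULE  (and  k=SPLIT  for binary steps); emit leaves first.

[0,3] S   <
  [0,2] PP   <
    [0,1] "liked" : PP\NP
    [1,2] "slowly" : PP\(PP\NP)
  [2,3] "ate" : S\PP

[0,1] PP\NP  lex  "liked"
[1,2] PP\(PP\NP)  lex  "slowly"
[0,2] PP  <  k=1
[2,3] S\PP  lex  "ate"
[0,3] S  <  k=2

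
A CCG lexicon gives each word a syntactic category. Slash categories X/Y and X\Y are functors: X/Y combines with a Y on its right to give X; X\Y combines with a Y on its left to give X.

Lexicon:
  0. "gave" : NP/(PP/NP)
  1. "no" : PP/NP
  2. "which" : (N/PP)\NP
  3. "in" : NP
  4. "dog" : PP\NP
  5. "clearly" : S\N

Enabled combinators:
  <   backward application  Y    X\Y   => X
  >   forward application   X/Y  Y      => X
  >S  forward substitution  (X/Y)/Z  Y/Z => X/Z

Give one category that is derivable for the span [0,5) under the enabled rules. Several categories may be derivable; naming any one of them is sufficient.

N

[0,6] S   <
  [0,5] N   >
    [0,3] N/PP   <
      [0,2] NP   >
        [0,1] "gave" : NP/(PP/NP)
        [1,2] "no" : PP/NP
      [2,3] "which" : (N/PP)\NP
    [3,5] PP   <
      [3,4] "in" : NP
      [4,5] "dog" : PP\NP
  [5,6] "clearly" : S\N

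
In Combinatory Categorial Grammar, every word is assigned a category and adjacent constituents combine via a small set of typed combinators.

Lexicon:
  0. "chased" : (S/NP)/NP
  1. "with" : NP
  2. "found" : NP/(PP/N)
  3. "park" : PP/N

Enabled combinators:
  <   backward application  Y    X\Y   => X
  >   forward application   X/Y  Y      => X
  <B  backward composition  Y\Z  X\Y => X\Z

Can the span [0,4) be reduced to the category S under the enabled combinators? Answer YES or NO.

[0,4] S   >
  [0,2] S/NP   >
    [0,1] "chased" : (S/NP)/NP
    [1,2] "with" : NP
  [2,4] NP   >
    [2,3] "found" : NP/(PP/N)
    [3,4] "park" : PP/N

YES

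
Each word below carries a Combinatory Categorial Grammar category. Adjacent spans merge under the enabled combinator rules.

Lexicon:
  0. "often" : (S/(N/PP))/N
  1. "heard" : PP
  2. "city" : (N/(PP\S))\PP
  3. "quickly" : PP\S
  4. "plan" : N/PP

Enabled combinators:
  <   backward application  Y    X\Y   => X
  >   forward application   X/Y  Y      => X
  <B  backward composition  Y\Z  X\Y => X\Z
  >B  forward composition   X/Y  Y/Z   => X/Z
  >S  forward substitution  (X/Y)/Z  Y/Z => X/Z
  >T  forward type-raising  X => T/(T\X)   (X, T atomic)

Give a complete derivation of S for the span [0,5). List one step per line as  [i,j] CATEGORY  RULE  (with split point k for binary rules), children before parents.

[0,1] (S/(N/PP))/N  lex  "often"
[1,2] PP  lex  "heard"
[2,3] (N/(PP\S))\PP  lex  "city"
[1,3] N/(PP\S)  <  k=2
[3,4] PP\S  lex  "quickly"
[1,4] N  >  k=3
[0,4] S/(N/PP)  >  k=1
[4,5] N/PP  lex  "plan"
[0,5] S  >  k=4

[0,5] S   >
  [0,4] S/(N/PP)   >
    [0,1] "often" : (S/(N/PP))/N
    [1,4] N   >
      [1,3] N/(PP\S)   <
        [1,2] "heard" : PP
        [2,3] "city" : (N/(PP\S))\PP
      [3,4] "quickly" : PP\S
  [4,5] "plan" : N/PP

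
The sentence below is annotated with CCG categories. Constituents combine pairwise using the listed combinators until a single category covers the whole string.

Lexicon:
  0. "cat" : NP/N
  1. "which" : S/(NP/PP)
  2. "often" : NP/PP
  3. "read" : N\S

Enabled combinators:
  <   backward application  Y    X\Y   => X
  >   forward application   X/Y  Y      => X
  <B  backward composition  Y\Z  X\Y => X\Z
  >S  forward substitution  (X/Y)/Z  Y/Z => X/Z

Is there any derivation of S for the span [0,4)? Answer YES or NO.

NO

NP/N S/(NP/PP) NP/PP N\S
CKY chart[0,4] = {NP}; S ∉ chart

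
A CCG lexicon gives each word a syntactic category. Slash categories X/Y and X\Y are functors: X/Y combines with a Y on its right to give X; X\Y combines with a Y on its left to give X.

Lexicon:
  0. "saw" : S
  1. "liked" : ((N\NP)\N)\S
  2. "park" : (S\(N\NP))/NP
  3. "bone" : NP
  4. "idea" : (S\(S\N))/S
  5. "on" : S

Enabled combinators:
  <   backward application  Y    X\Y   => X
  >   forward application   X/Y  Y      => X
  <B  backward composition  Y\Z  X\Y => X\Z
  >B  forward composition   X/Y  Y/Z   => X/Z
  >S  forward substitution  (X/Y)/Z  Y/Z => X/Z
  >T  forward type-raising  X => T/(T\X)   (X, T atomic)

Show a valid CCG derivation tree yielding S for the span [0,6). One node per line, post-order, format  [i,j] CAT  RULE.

[0,6] S   <
  [0,4] S\N   <B
    [0,2] (N\NP)\N   <
      [0,1] "saw" : S
      [1,2] "liked" : ((N\NP)\N)\S
    [2,4] S\(N\NP)   >
      [2,3] "park" : (S\(N\NP))/NP
      [3,4] "bone" : NP
  [4,6] S\(S\N)   >
    [4,5] "idea" : (S\(S\N))/S
    [5,6] "on" : S

[0,1] S  lex  "saw"
[1,2] ((N\NP)\N)\S  lex  "liked"
[0,2] (N\NP)\N  <  k=1
[2,3] (S\(N\NP))/NP  lex  "park"
[3,4] NP  lex  "bone"
[2,4] S\(N\NP)  >  k=3
[0,4] S\N  <B  k=2
[4,5] (S\(S\N))/S  lex  "idea"
[5,6] S  lex  "on"
[4,6] S\(S\N)  >  k=5
[0,6] S  <  k=4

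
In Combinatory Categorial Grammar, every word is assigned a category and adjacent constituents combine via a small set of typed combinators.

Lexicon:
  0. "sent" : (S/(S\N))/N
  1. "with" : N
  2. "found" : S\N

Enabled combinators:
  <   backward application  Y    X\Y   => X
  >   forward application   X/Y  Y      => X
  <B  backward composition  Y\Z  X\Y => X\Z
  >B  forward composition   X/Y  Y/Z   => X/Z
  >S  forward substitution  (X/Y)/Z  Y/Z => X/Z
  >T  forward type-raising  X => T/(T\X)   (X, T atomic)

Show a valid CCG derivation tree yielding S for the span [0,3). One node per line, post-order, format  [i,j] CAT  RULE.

[0,3] S   >
  [0,2] S/(S\N)   >
    [0,1] "sent" : (S/(S\N))/N
    [1,2] "with" : N
  [2,3] "found" : S\N

[0,1] (S/(S\N))/N  lex  "sent"
[1,2] N  lex  "with"
[0,2] S/(S\N)  >  k=1
[2,3] S\N  lex  "found"
[0,3] S  >  k=2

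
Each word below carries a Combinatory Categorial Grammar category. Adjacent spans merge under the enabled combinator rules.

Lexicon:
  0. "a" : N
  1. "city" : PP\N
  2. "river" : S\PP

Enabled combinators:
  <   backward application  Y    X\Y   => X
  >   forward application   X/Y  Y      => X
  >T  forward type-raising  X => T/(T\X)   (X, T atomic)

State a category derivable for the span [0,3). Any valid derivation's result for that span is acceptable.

[0,3] S   <
  [0,2] PP   <
    [0,1] "a" : N
    [1,2] "city" : PP\N
  [2,3] "river" : S\PP

S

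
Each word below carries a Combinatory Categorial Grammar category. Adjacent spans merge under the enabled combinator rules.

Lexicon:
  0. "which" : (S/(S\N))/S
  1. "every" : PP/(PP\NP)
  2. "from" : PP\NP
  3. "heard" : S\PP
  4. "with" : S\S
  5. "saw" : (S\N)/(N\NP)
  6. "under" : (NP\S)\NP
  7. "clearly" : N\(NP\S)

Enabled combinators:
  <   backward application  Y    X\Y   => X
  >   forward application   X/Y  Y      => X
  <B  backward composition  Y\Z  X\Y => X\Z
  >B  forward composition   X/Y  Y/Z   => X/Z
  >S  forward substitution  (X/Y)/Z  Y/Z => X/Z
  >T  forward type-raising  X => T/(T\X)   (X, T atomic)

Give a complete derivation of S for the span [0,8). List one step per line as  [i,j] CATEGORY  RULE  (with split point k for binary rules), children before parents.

[0,8] S   >
  [0,5] S/(S\N)   >
    [0,1] "which" : (S/(S\N))/S
    [1,5] S   <
      [1,3] PP   >
        [1,2] "every" : PP/(PP\NP)
        [2,3] "from" : PP\NP
      [3,5] S\PP   <B
        [3,4] "heard" : S\PP
        [4,5] "with" : S\S
  [5,8] S\N   >
    [5,6] "saw" : (S\N)/(N\NP)
    [6,8] N\NP   <B
      [6,7] "under" : (NP\S)\NP
      [7,8] "clearly" : N\(NP\S)

[0,1] (S/(S\N))/S  lex  "which"
[1,2] PP/(PP\NP)  lex  "every"
[2,3] PP\NP  lex  "from"
[1,3] PP  >  k=2
[3,4] S\PP  lex  "heard"
[4,5] S\S  lex  "with"
[3,5] S\PP  <B  k=4
[1,5] S  <  k=3
[0,5] S/(S\N)  >  k=1
[5,6] (S\N)/(N\NP)  lex  "saw"
[6,7] (NP\S)\NP  lex  "under"
[7,8] N\(NP\S)  lex  "clearly"
[6,8] N\NP  <B  k=7
[5,8] S\N  >  k=6
[0,8] S  >  k=5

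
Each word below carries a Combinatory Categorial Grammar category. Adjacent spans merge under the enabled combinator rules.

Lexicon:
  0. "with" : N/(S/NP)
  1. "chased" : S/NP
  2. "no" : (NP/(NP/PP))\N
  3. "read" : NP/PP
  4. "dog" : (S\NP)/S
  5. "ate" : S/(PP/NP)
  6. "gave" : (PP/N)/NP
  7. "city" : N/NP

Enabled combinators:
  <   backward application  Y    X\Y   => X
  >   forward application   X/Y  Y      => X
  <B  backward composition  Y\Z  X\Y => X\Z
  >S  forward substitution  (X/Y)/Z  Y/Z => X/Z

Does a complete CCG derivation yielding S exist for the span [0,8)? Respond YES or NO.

YES

[0,8] S   <
  [0,4] NP   >
    [0,3] NP/(NP/PP)   <
      [0,2] N   >
        [0,1] "with" : N/(S/NP)
        [1,2] "chased" : S/NP
      [2,3] "no" : (NP/(NP/PP))\N
    [3,4] "read" : NP/PP
  [4,8] S\NP   >
    [4,5] "dog" : (S\NP)/S
    [5,8] S   >
      [5,6] "ate" : S/(PP/NP)
      [6,8] PP/NP   >S
        [6,7] "gave" : (PP/N)/NP
        [7,8] "city" : N/NP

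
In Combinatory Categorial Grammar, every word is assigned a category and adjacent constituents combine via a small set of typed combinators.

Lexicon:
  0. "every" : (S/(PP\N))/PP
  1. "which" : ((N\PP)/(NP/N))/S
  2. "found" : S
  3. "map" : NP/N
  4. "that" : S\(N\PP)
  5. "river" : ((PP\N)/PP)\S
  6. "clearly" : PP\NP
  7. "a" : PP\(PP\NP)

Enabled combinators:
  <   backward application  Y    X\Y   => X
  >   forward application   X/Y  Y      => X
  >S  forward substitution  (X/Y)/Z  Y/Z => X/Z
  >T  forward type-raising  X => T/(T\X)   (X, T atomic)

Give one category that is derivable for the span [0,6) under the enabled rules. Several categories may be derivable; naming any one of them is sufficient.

[0,8] S   >
  [0,6] S/PP   >S
    [0,1] "every" : (S/(PP\N))/PP
    [1,6] (PP\N)/PP   <
      [1,5] S   <
        [1,4] N\PP   >
          [1,3] (N\PP)/(NP/N)   >
            [1,2] "which" : ((N\PP)/(NP/N))/S
            [2,3] "found" : S
          [3,4] "map" : NP/N
        [4,5] "that" : S\(N\PP)
      [5,6] "river" : ((PP\N)/PP)\S
  [6,8] PP   <
    [6,7] "clearly" : PP\NP
    [7,8] "a" : PP\(PP\NP)

S/PP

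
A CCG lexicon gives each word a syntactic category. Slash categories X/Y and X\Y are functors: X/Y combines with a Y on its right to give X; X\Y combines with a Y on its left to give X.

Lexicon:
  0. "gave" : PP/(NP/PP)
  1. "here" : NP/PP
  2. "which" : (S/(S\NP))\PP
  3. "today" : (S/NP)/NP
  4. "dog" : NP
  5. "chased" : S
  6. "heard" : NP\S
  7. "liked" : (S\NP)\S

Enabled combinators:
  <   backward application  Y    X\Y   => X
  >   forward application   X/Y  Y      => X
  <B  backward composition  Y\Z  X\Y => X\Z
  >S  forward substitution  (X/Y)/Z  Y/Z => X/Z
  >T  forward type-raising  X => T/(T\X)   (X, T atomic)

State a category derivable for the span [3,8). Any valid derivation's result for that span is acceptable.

S\NP

[0,8] S   >
  [0,3] S/(S\NP)   <
    [0,2] PP   >
      [0,1] "gave" : PP/(NP/PP)
      [1,2] "here" : NP/PP
    [2,3] "which" : (S/(S\NP))\PP
  [3,8] S\NP   <
    [3,7] S   >
      [3,5] S/NP   >
        [3,4] "today" : (S/NP)/NP
        [4,5] "dog" : NP
      [5,7] NP   <
        [5,6] "chased" : S
        [6,7] "heard" : NP\S
    [7,8] "liked" : (S\NP)\S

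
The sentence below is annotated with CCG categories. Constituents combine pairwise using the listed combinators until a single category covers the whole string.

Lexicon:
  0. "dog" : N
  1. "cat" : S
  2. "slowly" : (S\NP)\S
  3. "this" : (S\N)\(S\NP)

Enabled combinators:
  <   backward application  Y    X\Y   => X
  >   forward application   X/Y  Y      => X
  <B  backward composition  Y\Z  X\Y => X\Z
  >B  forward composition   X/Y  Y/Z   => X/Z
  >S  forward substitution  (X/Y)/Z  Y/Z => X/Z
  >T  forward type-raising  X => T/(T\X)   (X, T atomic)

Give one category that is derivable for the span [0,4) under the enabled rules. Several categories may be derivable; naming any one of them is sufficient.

S

[0,4] S   >
  [0,1] S/(S\N)   >T
    [0,1] "dog" : N
  [1,4] S\N   <
    [1,3] S\NP   <
      [1,2] "cat" : S
      [2,3] "slowly" : (S\NP)\S
    [3,4] "this" : (S\N)\(S\NP)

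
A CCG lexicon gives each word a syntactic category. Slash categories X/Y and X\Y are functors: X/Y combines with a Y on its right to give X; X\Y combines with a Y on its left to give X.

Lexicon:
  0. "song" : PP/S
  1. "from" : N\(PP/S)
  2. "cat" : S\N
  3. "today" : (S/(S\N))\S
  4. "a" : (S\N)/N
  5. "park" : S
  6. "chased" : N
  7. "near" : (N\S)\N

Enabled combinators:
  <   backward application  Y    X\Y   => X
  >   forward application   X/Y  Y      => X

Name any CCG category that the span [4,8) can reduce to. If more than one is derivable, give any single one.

S\N

[0,8] S   >
  [0,4] S/(S\N)   <
    [0,3] S   <
      [0,2] N   <
        [0,1] "song" : PP/S
        [1,2] "from" : N\(PP/S)
      [2,3] "cat" : S\N
    [3,4] "today" : (S/(S\N))\S
  [4,8] S\N   >
    [4,5] "a" : (S\N)/N
    [5,8] N   <
      [5,6] "park" : S
      [6,8] N\S   <
        [6,7] "chased" : N
        [7,8] "near" : (N\S)\N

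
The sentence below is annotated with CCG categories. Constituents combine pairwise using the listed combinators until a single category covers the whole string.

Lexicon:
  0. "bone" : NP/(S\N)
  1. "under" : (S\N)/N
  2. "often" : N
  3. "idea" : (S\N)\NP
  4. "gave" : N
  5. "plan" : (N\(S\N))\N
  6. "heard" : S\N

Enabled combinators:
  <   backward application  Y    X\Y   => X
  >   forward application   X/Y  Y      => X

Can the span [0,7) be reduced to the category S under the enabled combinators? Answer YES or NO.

YES

[0,7] S   <
  [0,6] N   <
    [0,4] S\N   <
      [0,3] NP   >
        [0,1] "bone" : NP/(S\N)
        [1,3] S\N   >
          [1,2] "under" : (S\N)/N
          [2,3] "often" : N
      [3,4] "idea" : (S\N)\NP
    [4,6] N\(S\N)   <
      [4,5] "gave" : N
      [5,6] "plan" : (N\(S\N))\N
  [6,7] "heard" : S\N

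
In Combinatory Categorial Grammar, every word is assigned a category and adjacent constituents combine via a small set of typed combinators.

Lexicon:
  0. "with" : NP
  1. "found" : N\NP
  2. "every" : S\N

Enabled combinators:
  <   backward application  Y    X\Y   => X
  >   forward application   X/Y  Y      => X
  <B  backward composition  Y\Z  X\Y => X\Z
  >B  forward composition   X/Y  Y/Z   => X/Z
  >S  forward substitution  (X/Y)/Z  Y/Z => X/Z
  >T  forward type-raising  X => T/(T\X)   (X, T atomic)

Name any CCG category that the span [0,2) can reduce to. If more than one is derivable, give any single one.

N

[0,3] S   <
  [0,2] N   <
    [0,1] "with" : NP
    [1,2] "found" : N\NP
  [2,3] "every" : S\N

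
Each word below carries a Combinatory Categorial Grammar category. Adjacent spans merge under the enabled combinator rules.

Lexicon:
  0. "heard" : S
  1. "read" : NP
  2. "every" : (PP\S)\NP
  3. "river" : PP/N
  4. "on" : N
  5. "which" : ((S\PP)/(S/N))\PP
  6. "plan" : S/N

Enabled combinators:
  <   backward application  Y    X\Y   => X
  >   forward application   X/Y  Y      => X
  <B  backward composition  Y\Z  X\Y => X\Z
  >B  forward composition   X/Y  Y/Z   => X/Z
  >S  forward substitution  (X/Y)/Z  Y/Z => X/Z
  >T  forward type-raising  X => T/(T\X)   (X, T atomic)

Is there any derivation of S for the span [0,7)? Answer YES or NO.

YES

[0,7] S   <
  [0,3] PP   <
    [0,1] "heard" : S
    [1,3] PP\S   <
      [1,2] "read" : NP
      [2,3] "every" : (PP\S)\NP
  [3,7] S\PP   >
    [3,6] (S\PP)/(S/N)   <
      [3,5] PP   >
        [3,4] "river" : PP/N
        [4,5] "on" : N
      [5,6] "which" : ((S\PP)/(S/N))\PP
    [6,7] "plan" : S/N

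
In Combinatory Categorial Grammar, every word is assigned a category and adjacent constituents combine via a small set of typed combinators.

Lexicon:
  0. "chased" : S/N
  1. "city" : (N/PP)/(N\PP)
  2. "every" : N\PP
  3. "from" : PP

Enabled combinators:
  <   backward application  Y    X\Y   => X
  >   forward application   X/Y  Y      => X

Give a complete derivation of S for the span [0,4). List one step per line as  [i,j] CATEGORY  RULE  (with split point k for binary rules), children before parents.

[0,1] S/N  lex  "chased"
[1,2] (N/PP)/(N\PP)  lex  "city"
[2,3] N\PP  lex  "every"
[1,3] N/PP  >  k=2
[3,4] PP  lex  "from"
[1,4] N  >  k=3
[0,4] S  >  k=1

[0,4] S   >
  [0,1] "chased" : S/N
  [1,4] N   >
    [1,3] N/PP   >
      [1,2] "city" : (N/PP)/(N\PP)
      [2,3] "every" : N\PP
    [3,4] "from" : PP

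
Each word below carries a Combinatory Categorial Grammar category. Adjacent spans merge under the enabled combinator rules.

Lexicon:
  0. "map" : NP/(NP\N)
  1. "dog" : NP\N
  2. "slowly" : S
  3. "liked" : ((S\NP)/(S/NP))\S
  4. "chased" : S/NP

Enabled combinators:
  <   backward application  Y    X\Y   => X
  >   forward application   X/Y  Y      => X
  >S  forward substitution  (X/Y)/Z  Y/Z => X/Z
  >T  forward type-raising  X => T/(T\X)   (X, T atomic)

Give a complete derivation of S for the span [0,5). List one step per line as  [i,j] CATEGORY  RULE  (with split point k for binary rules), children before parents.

[0,1] NP/(NP\N)  lex  "map"
[1,2] NP\N  lex  "dog"
[0,2] NP  >  k=1
[2,3] S  lex  "slowly"
[3,4] ((S\NP)/(S/NP))\S  lex  "liked"
[2,4] (S\NP)/(S/NP)  <  k=3
[4,5] S/NP  lex  "chased"
[2,5] S\NP  >  k=4
[0,5] S  <  k=2

[0,5] S   <
  [0,2] NP   >
    [0,1] "map" : NP/(NP\N)
    [1,2] "dog" : NP\N
  [2,5] S\NP   >
    [2,4] (S\NP)/(S/NP)   <
      [2,3] "slowly" : S
      [3,4] "liked" : ((S\NP)/(S/NP))\S
    [4,5] "chased" : S/NP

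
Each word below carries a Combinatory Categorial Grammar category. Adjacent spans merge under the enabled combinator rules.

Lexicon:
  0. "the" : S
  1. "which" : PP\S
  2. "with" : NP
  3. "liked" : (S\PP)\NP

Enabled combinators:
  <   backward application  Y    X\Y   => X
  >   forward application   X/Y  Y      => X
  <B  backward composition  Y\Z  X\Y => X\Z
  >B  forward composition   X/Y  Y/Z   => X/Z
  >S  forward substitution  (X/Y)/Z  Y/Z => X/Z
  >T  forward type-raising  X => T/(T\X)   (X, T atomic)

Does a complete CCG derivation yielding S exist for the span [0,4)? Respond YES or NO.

[0,4] S   <
  [0,2] PP   >
    [0,1] PP/(PP\S)   >T
      [0,1] "the" : S
    [1,2] "which" : PP\S
  [2,4] S\PP   <
    [2,3] "with" : NP
    [3,4] "liked" : (S\PP)\NP

YES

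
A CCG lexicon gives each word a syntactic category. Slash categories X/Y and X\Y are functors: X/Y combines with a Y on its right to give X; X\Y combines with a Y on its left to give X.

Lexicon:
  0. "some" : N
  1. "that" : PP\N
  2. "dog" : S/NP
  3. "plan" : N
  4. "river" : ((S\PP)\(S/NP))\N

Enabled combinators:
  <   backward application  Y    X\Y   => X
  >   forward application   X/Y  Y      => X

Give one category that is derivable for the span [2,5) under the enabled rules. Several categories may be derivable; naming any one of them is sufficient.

S\PP

[0,5] S   <
  [0,2] PP   <
    [0,1] "some" : N
    [1,2] "that" : PP\N
  [2,5] S\PP   <
    [2,3] "dog" : S/NP
    [3,5] (S\PP)\(S/NP)   <
      [3,4] "plan" : N
      [4,5] "river" : ((S\PP)\(S/NP))\N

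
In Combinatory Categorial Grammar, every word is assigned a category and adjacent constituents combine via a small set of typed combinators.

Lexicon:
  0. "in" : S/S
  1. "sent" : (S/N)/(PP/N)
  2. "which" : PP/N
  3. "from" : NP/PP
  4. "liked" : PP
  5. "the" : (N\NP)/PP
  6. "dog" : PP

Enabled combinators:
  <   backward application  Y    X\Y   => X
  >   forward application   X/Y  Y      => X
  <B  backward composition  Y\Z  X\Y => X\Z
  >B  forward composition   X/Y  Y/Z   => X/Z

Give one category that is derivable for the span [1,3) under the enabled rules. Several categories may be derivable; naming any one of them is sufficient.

[0,7] S   >
  [0,3] S/N   >B
    [0,1] "in" : S/S
    [1,3] S/N   >
      [1,2] "sent" : (S/N)/(PP/N)
      [2,3] "which" : PP/N
  [3,7] N   <
    [3,5] NP   >
      [3,4] "from" : NP/PP
      [4,5] "liked" : PP
    [5,7] N\NP   >
      [5,6] "the" : (N\NP)/PP
      [6,7] "dog" : PP

S/N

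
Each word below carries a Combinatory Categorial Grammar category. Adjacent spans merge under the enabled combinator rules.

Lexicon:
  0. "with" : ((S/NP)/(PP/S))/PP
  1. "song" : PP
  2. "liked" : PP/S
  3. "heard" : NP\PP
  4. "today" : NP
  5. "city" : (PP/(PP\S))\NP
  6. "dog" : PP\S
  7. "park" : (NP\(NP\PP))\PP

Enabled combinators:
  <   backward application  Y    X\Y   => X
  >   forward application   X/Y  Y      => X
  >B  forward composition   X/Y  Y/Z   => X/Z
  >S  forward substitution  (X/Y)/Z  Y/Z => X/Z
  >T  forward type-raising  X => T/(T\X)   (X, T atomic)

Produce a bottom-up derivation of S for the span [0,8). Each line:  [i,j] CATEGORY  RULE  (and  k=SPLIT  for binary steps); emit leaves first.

[0,1] ((S/NP)/(PP/S))/PP  lex  "with"
[1,2] PP  lex  "song"
[0,2] (S/NP)/(PP/S)  >  k=1
[2,3] PP/S  lex  "liked"
[0,3] S/NP  >  k=2
[3,4] NP\PP  lex  "heard"
[4,5] NP  lex  "today"
[5,6] (PP/(PP\S))\NP  lex  "city"
[4,6] PP/(PP\S)  <  k=5
[6,7] PP\S  lex  "dog"
[4,7] PP  >  k=6
[7,8] (NP\(NP\PP))\PP  lex  "park"
[4,8] NP\(NP\PP)  <  k=7
[3,8] NP  <  k=4
[0,8] S  >  k=3

[0,8] S   >
  [0,3] S/NP   >
    [0,2] (S/NP)/(PP/S)   >
      [0,1] "with" : ((S/NP)/(PP/S))/PP
      [1,2] "song" : PP
    [2,3] "liked" : PP/S
  [3,8] NP   <
    [3,4] "heard" : NP\PP
    [4,8] NP\(NP\PP)   <
      [4,7] PP   >
        [4,6] PP/(PP\S)   <
          [4,5] "today" : NP
          [5,6] "city" : (PP/(PP\S))\NP
        [6,7] "dog" : PP\S
      [7,8] "park" : (NP\(NP\PP))\PP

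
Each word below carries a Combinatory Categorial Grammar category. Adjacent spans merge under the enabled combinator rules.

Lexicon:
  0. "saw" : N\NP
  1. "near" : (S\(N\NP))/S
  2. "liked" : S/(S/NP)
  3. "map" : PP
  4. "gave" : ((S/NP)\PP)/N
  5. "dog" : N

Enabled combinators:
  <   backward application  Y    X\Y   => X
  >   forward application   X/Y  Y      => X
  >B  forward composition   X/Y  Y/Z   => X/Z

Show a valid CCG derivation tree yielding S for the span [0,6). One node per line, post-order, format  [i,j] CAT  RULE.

[0,1] N\NP  lex  "saw"
[1,2] (S\(N\NP))/S  lex  "near"
[2,3] S/(S/NP)  lex  "liked"
[3,4] PP  lex  "map"
[4,5] ((S/NP)\PP)/N  lex  "gave"
[5,6] N  lex  "dog"
[4,6] (S/NP)\PP  >  k=5
[3,6] S/NP  <  k=4
[2,6] S  >  k=3
[1,6] S\(N\NP)  >  k=2
[0,6] S  <  k=1

[0,6] S   <
  [0,1] "saw" : N\NP
  [1,6] S\(N\NP)   >
    [1,2] "near" : (S\(N\NP))/S
    [2,6] S   >
      [2,3] "liked" : S/(S/NP)
      [3,6] S/NP   <
        [3,4] "map" : PP
        [4,6] (S/NP)\PP   >
          [4,5] "gave" : ((S/NP)\PP)/N
          [5,6] "dog" : N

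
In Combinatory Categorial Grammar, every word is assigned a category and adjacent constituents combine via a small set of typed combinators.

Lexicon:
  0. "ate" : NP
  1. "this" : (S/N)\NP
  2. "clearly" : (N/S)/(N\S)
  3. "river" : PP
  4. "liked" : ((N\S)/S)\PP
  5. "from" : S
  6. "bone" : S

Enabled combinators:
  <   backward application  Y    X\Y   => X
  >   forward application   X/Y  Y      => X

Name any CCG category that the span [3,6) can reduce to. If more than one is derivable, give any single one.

[0,7] S   >
  [0,2] S/N   <
    [0,1] "ate" : NP
    [1,2] "this" : (S/N)\NP
  [2,7] N   >
    [2,6] N/S   >
      [2,3] "clearly" : (N/S)/(N\S)
      [3,6] N\S   >
        [3,5] (N\S)/S   <
          [3,4] "river" : PP
          [4,5] "liked" : ((N\S)/S)\PP
        [5,6] "from" : S
    [6,7] "bone" : S

N\S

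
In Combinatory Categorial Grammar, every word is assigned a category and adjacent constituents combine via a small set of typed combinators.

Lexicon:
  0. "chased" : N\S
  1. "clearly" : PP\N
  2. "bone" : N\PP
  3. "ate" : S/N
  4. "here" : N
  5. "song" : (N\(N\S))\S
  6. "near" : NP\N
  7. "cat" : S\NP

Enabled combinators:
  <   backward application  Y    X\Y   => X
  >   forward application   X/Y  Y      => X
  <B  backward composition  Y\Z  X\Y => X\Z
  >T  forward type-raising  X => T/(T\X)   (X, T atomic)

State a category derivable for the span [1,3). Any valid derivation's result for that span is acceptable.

[0,8] S   <
  [0,6] N   <
    [0,3] N\S   <B
      [0,1] "chased" : N\S
      [1,3] N\N   <B
        [1,2] "clearly" : PP\N
        [2,3] "bone" : N\PP
    [3,6] N\(N\S)   <
      [3,5] S   >
        [3,4] "ate" : S/N
        [4,5] "here" : N
      [5,6] "song" : (N\(N\S))\S
  [6,8] S\N   <B
    [6,7] "near" : NP\N
    [7,8] "cat" : S\NP

N\N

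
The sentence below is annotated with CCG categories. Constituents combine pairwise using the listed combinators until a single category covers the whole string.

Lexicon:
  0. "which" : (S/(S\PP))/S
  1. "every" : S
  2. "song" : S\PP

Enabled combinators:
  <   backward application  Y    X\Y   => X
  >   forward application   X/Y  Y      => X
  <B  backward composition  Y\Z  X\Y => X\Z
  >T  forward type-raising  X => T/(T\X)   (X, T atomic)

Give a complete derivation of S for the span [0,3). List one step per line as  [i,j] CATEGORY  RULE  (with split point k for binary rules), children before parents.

[0,3] S   >
  [0,2] S/(S\PP)   >
    [0,1] "which" : (S/(S\PP))/S
    [1,2] "every" : S
  [2,3] "song" : S\PP

[0,1] (S/(S\PP))/S  lex  "which"
[1,2] S  lex  "every"
[0,2] S/(S\PP)  >  k=1
[2,3] S\PP  lex  "song"
[0,3] S  >  k=2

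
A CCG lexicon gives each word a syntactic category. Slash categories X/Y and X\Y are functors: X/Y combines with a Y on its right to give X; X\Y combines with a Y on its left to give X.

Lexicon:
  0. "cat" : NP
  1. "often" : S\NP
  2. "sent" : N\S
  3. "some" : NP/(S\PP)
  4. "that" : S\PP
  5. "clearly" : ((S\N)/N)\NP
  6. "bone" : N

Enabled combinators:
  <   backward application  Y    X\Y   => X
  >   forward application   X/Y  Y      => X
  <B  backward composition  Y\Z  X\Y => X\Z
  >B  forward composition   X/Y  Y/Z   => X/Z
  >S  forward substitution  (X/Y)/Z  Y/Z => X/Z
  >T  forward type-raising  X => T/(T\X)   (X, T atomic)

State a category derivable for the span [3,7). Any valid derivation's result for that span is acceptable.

S\N

[0,7] S   <
  [0,3] N   <
    [0,1] "cat" : NP
    [1,3] N\NP   <B
      [1,2] "often" : S\NP
      [2,3] "sent" : N\S
  [3,7] S\N   >
    [3,6] (S\N)/N   <
      [3,5] NP   >
        [3,4] "some" : NP/(S\PP)
        [4,5] "that" : S\PP
      [5,6] "clearly" : ((S\N)/N)\NP
    [6,7] "bone" : N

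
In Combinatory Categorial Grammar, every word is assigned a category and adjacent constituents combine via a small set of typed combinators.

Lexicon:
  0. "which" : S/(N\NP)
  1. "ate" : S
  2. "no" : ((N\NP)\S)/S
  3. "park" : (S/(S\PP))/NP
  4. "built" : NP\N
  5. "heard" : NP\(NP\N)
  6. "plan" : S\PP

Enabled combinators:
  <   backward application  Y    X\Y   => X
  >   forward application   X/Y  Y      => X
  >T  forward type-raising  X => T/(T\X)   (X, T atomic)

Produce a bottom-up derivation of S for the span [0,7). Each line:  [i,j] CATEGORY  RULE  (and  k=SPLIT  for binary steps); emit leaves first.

[0,1] S/(N\NP)  lex  "which"
[1,2] S  lex  "ate"
[2,3] ((N\NP)\S)/S  lex  "no"
[3,4] (S/(S\PP))/NP  lex  "park"
[4,5] NP\N  lex  "built"
[5,6] NP\(NP\N)  lex  "heard"
[4,6] NP  <  k=5
[3,6] S/(S\PP)  >  k=4
[6,7] S\PP  lex  "plan"
[3,7] S  >  k=6
[2,7] (N\NP)\S  >  k=3
[1,7] N\NP  <  k=2
[0,7] S  >  k=1

[0,7] S   >
  [0,1] "which" : S/(N\NP)
  [1,7] N\NP   <
    [1,2] "ate" : S
    [2,7] (N\NP)\S   >
      [2,3] "no" : ((N\NP)\S)/S
      [3,7] S   >
        [3,6] S/(S\PP)   >
          [3,4] "park" : (S/(S\PP))/NP
          [4,6] NP   <
            [4,5] "built" : NP\N
            [5,6] "heard" : NP\(NP\N)
        [6,7] "plan" : S\PP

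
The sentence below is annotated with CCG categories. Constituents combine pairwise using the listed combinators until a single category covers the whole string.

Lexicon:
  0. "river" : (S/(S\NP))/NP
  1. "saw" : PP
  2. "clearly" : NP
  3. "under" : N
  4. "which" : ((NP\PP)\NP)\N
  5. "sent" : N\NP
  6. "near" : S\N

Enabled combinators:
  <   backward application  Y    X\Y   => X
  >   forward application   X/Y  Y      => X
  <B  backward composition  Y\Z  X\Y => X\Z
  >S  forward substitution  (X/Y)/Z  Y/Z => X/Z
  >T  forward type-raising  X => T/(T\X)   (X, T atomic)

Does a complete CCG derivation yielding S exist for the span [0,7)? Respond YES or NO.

YES

[0,7] S   >
  [0,5] S/(S\NP)   >
    [0,1] "river" : (S/(S\NP))/NP
    [1,5] NP   <
      [1,2] "saw" : PP
      [2,5] NP\PP   <
        [2,3] "clearly" : NP
        [3,5] (NP\PP)\NP   <
          [3,4] "under" : N
          [4,5] "which" : ((NP\PP)\NP)\N
  [5,7] S\NP   <B
    [5,6] "sent" : N\NP
    [6,7] "near" : S\N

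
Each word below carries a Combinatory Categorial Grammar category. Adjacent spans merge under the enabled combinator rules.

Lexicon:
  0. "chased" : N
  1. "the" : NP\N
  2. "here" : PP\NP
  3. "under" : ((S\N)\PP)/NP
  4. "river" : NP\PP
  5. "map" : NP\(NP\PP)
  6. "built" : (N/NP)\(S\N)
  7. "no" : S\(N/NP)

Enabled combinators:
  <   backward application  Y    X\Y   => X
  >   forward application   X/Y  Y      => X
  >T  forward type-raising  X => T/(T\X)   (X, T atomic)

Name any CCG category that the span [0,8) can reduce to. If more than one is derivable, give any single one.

S

[0,8] S   <
  [0,7] N/NP   <
    [0,6] S\N   <
      [0,3] PP   <
        [0,2] NP   >
          [0,1] NP/(NP\N)   >T
            [0,1] "chased" : N
          [1,2] "the" : NP\N
        [2,3] "here" : PP\NP
      [3,6] (S\N)\PP   >
        [3,4] "under" : ((S\N)\PP)/NP
        [4,6] NP   <
          [4,5] "river" : NP\PP
          [5,6] "map" : NP\(NP\PP)
    [6,7] "built" : (N/NP)\(S\N)
  [7,8] "no" : S\(N/NP)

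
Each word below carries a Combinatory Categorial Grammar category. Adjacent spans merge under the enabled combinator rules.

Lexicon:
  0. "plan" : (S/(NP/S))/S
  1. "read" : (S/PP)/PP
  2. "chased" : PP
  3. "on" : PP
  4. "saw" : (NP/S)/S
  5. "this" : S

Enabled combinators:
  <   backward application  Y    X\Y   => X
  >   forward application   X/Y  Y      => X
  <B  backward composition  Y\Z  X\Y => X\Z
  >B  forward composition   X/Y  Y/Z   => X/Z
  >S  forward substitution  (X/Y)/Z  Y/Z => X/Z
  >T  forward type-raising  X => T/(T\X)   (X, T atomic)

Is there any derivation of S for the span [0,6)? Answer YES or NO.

[0,6] S   >
  [0,4] S/(NP/S)   >
    [0,1] "plan" : (S/(NP/S))/S
    [1,4] S   >
      [1,3] S/PP   >
        [1,2] "read" : (S/PP)/PP
        [2,3] "chased" : PP
      [3,4] "on" : PP
  [4,6] NP/S   >
    [4,5] "saw" : (NP/S)/S
    [5,6] "this" : S

YES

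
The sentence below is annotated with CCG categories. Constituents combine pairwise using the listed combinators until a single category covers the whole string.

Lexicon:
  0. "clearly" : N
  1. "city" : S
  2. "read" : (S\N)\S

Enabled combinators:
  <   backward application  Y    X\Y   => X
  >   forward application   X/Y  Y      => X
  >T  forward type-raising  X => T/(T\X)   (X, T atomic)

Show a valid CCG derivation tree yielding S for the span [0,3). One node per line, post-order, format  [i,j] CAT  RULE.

[0,1] N  lex  "clearly"
[0,1] S/(S\N)  >T
[1,2] S  lex  "city"
[2,3] (S\N)\S  lex  "read"
[1,3] S\N  <  k=2
[0,3] S  >  k=1

[0,3] S   >
  [0,1] S/(S\N)   >T
    [0,1] "clearly" : N
  [1,3] S\N   <
    [1,2] "city" : S
    [2,3] "read" : (S\N)\S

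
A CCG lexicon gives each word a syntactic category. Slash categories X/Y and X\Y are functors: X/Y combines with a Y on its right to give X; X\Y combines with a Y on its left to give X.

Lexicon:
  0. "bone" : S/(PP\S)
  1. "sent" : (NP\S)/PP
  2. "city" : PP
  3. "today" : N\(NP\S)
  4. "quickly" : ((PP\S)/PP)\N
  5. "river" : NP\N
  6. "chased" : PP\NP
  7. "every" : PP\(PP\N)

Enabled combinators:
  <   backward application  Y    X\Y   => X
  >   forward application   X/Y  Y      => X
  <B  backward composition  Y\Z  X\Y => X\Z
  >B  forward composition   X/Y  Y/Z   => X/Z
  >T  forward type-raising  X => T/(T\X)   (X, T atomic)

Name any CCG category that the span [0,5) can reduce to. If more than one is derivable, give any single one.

S/PP

[0,8] S   >
  [0,5] S/PP   >B
    [0,1] "bone" : S/(PP\S)
    [1,5] (PP\S)/PP   <
      [1,4] N   <
        [1,3] NP\S   >
          [1,2] "sent" : (NP\S)/PP
          [2,3] "city" : PP
        [3,4] "today" : N\(NP\S)
      [4,5] "quickly" : ((PP\S)/PP)\N
  [5,8] PP   <
    [5,7] PP\N   <B
      [5,6] "river" : NP\N
      [6,7] "chased" : PP\NP
    [7,8] "every" : PP\(PP\N)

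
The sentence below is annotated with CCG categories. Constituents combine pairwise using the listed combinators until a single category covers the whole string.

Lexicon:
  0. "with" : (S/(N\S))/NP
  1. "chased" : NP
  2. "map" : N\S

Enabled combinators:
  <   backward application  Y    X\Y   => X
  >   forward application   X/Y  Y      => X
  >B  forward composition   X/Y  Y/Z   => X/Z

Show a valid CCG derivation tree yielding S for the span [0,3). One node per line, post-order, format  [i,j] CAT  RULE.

[0,3] S   >
  [0,2] S/(N\S)   >
    [0,1] "with" : (S/(N\S))/NP
    [1,2] "chased" : NP
  [2,3] "map" : N\S

[0,1] (S/(N\S))/NP  lex  "with"
[1,2] NP  lex  "chased"
[0,2] S/(N\S)  >  k=1
[2,3] N\S  lex  "map"
[0,3] S  >  k=2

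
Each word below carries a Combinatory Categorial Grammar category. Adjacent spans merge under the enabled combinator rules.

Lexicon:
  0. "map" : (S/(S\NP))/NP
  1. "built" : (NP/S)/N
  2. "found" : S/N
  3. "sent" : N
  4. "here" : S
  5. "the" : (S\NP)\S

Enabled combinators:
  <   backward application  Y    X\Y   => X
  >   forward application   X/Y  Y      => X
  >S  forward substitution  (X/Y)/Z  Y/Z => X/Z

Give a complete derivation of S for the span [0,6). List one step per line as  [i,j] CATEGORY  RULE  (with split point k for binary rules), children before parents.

[0,6] S   >
  [0,4] S/(S\NP)   >
    [0,1] "map" : (S/(S\NP))/NP
    [1,4] NP   >
      [1,3] NP/N   >S
        [1,2] "built" : (NP/S)/N
        [2,3] "found" : S/N
      [3,4] "sent" : N
  [4,6] S\NP   <
    [4,5] "here" : S
    [5,6] "the" : (S\NP)\S

[0,1] (S/(S\NP))/NP  lex  "map"
[1,2] (NP/S)/N  lex  "built"
[2,3] S/N  lex  "found"
[1,3] NP/N  >S  k=2
[3,4] N  lex  "sent"
[1,4] NP  >  k=3
[0,4] S/(S\NP)  >  k=1
[4,5] S  lex  "here"
[5,6] (S\NP)\S  lex  "the"
[4,6] S\NP  <  k=5
[0,6] S  >  k=4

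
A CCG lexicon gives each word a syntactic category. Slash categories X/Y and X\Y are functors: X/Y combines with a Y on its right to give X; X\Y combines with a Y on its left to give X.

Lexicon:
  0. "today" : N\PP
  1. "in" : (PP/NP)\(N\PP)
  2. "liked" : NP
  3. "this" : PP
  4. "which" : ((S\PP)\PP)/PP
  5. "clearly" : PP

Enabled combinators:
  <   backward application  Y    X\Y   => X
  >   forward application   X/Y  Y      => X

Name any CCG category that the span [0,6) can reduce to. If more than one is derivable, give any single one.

[0,6] S   <
  [0,3] PP   >
    [0,2] PP/NP   <
      [0,1] "today" : N\PP
      [1,2] "in" : (PP/NP)\(N\PP)
    [2,3] "liked" : NP
  [3,6] S\PP   <
    [3,4] "this" : PP
    [4,6] (S\PP)\PP   >
      [4,5] "which" : ((S\PP)\PP)/PP
      [5,6] "clearly" : PP

S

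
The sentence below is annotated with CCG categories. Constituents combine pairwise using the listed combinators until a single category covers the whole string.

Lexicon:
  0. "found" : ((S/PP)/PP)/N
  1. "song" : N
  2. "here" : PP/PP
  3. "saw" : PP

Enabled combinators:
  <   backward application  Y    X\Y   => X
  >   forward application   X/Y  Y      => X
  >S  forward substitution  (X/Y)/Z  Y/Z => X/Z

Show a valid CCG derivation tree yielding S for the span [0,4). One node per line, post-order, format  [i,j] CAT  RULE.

[0,1] ((S/PP)/PP)/N  lex  "found"
[1,2] N  lex  "song"
[0,2] (S/PP)/PP  >  k=1
[2,3] PP/PP  lex  "here"
[0,3] S/PP  >S  k=2
[3,4] PP  lex  "saw"
[0,4] S  >  k=3

[0,4] S   >
  [0,3] S/PP   >S
    [0,2] (S/PP)/PP   >
      [0,1] "found" : ((S/PP)/PP)/N
      [1,2] "song" : N
    [2,3] "here" : PP/PP
  [3,4] "saw" : PP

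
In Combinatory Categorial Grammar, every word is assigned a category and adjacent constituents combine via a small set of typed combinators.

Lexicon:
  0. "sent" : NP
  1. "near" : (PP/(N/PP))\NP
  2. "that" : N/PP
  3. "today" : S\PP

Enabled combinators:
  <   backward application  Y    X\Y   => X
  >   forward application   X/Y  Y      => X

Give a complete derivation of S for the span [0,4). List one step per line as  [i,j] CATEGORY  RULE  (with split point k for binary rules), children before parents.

[0,4] S   <
  [0,3] PP   >
    [0,2] PP/(N/PP)   <
      [0,1] "sent" : NP
      [1,2] "near" : (PP/(N/PP))\NP
    [2,3] "that" : N/PP
  [3,4] "today" : S\PP

[0,1] NP  lex  "sent"
[1,2] (PP/(N/PP))\NP  lex  "near"
[0,2] PP/(N/PP)  <  k=1
[2,3] N/PP  lex  "that"
[0,3] PP  >  k=2
[3,4] S\PP  lex  "today"
[0,4] S  <  k=3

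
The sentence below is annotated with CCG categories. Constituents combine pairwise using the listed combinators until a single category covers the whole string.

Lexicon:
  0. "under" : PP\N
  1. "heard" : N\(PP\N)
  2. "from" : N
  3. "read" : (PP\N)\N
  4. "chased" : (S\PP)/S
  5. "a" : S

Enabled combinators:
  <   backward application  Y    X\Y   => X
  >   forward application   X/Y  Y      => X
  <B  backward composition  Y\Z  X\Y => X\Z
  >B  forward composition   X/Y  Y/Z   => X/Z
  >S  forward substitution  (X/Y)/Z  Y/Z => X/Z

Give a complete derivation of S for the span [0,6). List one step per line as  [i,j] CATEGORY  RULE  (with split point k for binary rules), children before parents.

[0,1] PP\N  lex  "under"
[1,2] N\(PP\N)  lex  "heard"
[0,2] N  <  k=1
[2,3] N  lex  "from"
[3,4] (PP\N)\N  lex  "read"
[2,4] PP\N  <  k=3
[0,4] PP  <  k=2
[4,5] (S\PP)/S  lex  "chased"
[5,6] S  lex  "a"
[4,6] S\PP  >  k=5
[0,6] S  <  k=4

[0,6] S   <
  [0,4] PP   <
    [0,2] N   <
      [0,1] "under" : PP\N
      [1,2] "heard" : N\(PP\N)
    [2,4] PP\N   <
      [2,3] "from" : N
      [3,4] "read" : (PP\N)\N
  [4,6] S\PP   >
    [4,5] "chased" : (S\PP)/S
    [5,6] "a" : S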